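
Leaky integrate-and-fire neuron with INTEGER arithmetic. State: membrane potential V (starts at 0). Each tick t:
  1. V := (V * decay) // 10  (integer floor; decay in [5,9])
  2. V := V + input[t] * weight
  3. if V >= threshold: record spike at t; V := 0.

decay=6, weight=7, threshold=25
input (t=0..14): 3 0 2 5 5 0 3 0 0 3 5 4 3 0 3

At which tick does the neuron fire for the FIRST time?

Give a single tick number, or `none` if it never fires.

t=0: input=3 -> V=21
t=1: input=0 -> V=12
t=2: input=2 -> V=21
t=3: input=5 -> V=0 FIRE
t=4: input=5 -> V=0 FIRE
t=5: input=0 -> V=0
t=6: input=3 -> V=21
t=7: input=0 -> V=12
t=8: input=0 -> V=7
t=9: input=3 -> V=0 FIRE
t=10: input=5 -> V=0 FIRE
t=11: input=4 -> V=0 FIRE
t=12: input=3 -> V=21
t=13: input=0 -> V=12
t=14: input=3 -> V=0 FIRE

Answer: 3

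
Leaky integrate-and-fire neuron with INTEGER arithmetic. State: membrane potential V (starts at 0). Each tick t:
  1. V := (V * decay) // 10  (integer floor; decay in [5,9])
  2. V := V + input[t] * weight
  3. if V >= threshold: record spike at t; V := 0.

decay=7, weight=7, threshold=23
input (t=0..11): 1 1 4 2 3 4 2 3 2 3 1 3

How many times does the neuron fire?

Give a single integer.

Answer: 6

Derivation:
t=0: input=1 -> V=7
t=1: input=1 -> V=11
t=2: input=4 -> V=0 FIRE
t=3: input=2 -> V=14
t=4: input=3 -> V=0 FIRE
t=5: input=4 -> V=0 FIRE
t=6: input=2 -> V=14
t=7: input=3 -> V=0 FIRE
t=8: input=2 -> V=14
t=9: input=3 -> V=0 FIRE
t=10: input=1 -> V=7
t=11: input=3 -> V=0 FIRE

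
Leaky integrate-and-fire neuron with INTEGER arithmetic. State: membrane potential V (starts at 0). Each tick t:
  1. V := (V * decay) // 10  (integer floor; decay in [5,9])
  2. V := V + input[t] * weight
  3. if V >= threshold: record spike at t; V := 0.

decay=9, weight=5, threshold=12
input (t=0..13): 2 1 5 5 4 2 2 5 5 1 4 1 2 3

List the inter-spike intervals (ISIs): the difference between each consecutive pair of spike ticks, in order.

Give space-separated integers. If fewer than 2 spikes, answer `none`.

Answer: 1 1 1 2 1 1 2 2 1

Derivation:
t=0: input=2 -> V=10
t=1: input=1 -> V=0 FIRE
t=2: input=5 -> V=0 FIRE
t=3: input=5 -> V=0 FIRE
t=4: input=4 -> V=0 FIRE
t=5: input=2 -> V=10
t=6: input=2 -> V=0 FIRE
t=7: input=5 -> V=0 FIRE
t=8: input=5 -> V=0 FIRE
t=9: input=1 -> V=5
t=10: input=4 -> V=0 FIRE
t=11: input=1 -> V=5
t=12: input=2 -> V=0 FIRE
t=13: input=3 -> V=0 FIRE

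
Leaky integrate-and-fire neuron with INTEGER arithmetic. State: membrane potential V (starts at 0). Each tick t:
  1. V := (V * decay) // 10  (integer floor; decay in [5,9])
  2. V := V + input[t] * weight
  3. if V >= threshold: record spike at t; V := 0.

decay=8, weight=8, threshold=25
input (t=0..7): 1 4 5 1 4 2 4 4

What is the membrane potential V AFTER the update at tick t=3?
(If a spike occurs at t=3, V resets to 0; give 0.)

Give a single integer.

Answer: 8

Derivation:
t=0: input=1 -> V=8
t=1: input=4 -> V=0 FIRE
t=2: input=5 -> V=0 FIRE
t=3: input=1 -> V=8
t=4: input=4 -> V=0 FIRE
t=5: input=2 -> V=16
t=6: input=4 -> V=0 FIRE
t=7: input=4 -> V=0 FIRE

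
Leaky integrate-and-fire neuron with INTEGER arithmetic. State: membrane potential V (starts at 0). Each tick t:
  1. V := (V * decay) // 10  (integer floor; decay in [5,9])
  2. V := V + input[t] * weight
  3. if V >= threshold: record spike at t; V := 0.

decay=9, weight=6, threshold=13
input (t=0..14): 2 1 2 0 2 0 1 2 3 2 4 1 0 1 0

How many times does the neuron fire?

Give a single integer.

t=0: input=2 -> V=12
t=1: input=1 -> V=0 FIRE
t=2: input=2 -> V=12
t=3: input=0 -> V=10
t=4: input=2 -> V=0 FIRE
t=5: input=0 -> V=0
t=6: input=1 -> V=6
t=7: input=2 -> V=0 FIRE
t=8: input=3 -> V=0 FIRE
t=9: input=2 -> V=12
t=10: input=4 -> V=0 FIRE
t=11: input=1 -> V=6
t=12: input=0 -> V=5
t=13: input=1 -> V=10
t=14: input=0 -> V=9

Answer: 5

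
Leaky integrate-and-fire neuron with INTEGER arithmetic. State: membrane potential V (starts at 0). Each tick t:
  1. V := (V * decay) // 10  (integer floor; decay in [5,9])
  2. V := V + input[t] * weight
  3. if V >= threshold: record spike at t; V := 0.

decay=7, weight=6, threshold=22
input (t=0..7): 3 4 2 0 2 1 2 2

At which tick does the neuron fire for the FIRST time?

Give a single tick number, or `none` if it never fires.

Answer: 1

Derivation:
t=0: input=3 -> V=18
t=1: input=4 -> V=0 FIRE
t=2: input=2 -> V=12
t=3: input=0 -> V=8
t=4: input=2 -> V=17
t=5: input=1 -> V=17
t=6: input=2 -> V=0 FIRE
t=7: input=2 -> V=12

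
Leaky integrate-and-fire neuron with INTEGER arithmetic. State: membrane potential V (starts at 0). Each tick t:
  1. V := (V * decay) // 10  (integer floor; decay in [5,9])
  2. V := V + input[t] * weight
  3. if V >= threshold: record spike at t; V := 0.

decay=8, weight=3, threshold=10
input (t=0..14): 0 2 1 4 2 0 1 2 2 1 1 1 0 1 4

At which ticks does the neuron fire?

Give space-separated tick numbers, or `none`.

t=0: input=0 -> V=0
t=1: input=2 -> V=6
t=2: input=1 -> V=7
t=3: input=4 -> V=0 FIRE
t=4: input=2 -> V=6
t=5: input=0 -> V=4
t=6: input=1 -> V=6
t=7: input=2 -> V=0 FIRE
t=8: input=2 -> V=6
t=9: input=1 -> V=7
t=10: input=1 -> V=8
t=11: input=1 -> V=9
t=12: input=0 -> V=7
t=13: input=1 -> V=8
t=14: input=4 -> V=0 FIRE

Answer: 3 7 14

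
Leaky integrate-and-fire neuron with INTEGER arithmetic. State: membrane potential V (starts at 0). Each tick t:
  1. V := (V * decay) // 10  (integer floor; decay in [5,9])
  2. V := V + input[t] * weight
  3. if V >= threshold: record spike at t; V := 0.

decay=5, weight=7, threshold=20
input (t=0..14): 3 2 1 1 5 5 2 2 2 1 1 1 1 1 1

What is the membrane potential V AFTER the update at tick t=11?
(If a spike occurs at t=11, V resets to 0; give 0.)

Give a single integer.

t=0: input=3 -> V=0 FIRE
t=1: input=2 -> V=14
t=2: input=1 -> V=14
t=3: input=1 -> V=14
t=4: input=5 -> V=0 FIRE
t=5: input=5 -> V=0 FIRE
t=6: input=2 -> V=14
t=7: input=2 -> V=0 FIRE
t=8: input=2 -> V=14
t=9: input=1 -> V=14
t=10: input=1 -> V=14
t=11: input=1 -> V=14
t=12: input=1 -> V=14
t=13: input=1 -> V=14
t=14: input=1 -> V=14

Answer: 14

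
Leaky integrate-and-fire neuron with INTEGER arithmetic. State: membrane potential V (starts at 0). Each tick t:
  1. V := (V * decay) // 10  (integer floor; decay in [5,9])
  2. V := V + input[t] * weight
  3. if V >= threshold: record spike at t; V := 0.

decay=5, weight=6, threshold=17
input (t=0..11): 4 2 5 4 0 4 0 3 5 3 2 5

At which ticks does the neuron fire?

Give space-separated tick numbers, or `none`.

Answer: 0 2 3 5 7 8 9 11

Derivation:
t=0: input=4 -> V=0 FIRE
t=1: input=2 -> V=12
t=2: input=5 -> V=0 FIRE
t=3: input=4 -> V=0 FIRE
t=4: input=0 -> V=0
t=5: input=4 -> V=0 FIRE
t=6: input=0 -> V=0
t=7: input=3 -> V=0 FIRE
t=8: input=5 -> V=0 FIRE
t=9: input=3 -> V=0 FIRE
t=10: input=2 -> V=12
t=11: input=5 -> V=0 FIRE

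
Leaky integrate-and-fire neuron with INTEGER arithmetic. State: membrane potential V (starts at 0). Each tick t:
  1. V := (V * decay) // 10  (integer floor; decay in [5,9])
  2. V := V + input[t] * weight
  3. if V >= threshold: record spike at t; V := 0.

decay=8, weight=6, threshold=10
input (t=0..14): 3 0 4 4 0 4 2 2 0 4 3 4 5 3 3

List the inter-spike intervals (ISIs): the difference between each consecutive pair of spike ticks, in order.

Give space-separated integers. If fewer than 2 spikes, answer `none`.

Answer: 2 1 2 1 1 2 1 1 1 1 1

Derivation:
t=0: input=3 -> V=0 FIRE
t=1: input=0 -> V=0
t=2: input=4 -> V=0 FIRE
t=3: input=4 -> V=0 FIRE
t=4: input=0 -> V=0
t=5: input=4 -> V=0 FIRE
t=6: input=2 -> V=0 FIRE
t=7: input=2 -> V=0 FIRE
t=8: input=0 -> V=0
t=9: input=4 -> V=0 FIRE
t=10: input=3 -> V=0 FIRE
t=11: input=4 -> V=0 FIRE
t=12: input=5 -> V=0 FIRE
t=13: input=3 -> V=0 FIRE
t=14: input=3 -> V=0 FIRE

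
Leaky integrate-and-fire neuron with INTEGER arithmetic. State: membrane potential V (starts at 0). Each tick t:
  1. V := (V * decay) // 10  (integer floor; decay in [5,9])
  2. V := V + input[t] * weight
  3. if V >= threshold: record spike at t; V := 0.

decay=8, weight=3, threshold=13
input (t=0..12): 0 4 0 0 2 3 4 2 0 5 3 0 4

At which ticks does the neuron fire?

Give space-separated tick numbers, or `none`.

Answer: 5 7 9 12

Derivation:
t=0: input=0 -> V=0
t=1: input=4 -> V=12
t=2: input=0 -> V=9
t=3: input=0 -> V=7
t=4: input=2 -> V=11
t=5: input=3 -> V=0 FIRE
t=6: input=4 -> V=12
t=7: input=2 -> V=0 FIRE
t=8: input=0 -> V=0
t=9: input=5 -> V=0 FIRE
t=10: input=3 -> V=9
t=11: input=0 -> V=7
t=12: input=4 -> V=0 FIRE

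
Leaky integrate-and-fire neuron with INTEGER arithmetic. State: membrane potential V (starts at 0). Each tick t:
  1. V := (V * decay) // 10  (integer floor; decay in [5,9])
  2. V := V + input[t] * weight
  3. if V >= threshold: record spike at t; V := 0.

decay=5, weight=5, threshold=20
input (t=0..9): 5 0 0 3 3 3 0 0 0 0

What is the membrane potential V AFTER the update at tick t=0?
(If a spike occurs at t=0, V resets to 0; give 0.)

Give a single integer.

t=0: input=5 -> V=0 FIRE
t=1: input=0 -> V=0
t=2: input=0 -> V=0
t=3: input=3 -> V=15
t=4: input=3 -> V=0 FIRE
t=5: input=3 -> V=15
t=6: input=0 -> V=7
t=7: input=0 -> V=3
t=8: input=0 -> V=1
t=9: input=0 -> V=0

Answer: 0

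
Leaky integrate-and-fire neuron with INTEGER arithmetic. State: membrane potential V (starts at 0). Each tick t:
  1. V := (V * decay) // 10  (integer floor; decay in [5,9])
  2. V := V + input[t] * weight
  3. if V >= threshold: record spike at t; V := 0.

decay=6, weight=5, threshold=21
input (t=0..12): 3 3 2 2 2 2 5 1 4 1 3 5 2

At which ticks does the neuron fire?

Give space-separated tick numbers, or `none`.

Answer: 1 5 6 8 11

Derivation:
t=0: input=3 -> V=15
t=1: input=3 -> V=0 FIRE
t=2: input=2 -> V=10
t=3: input=2 -> V=16
t=4: input=2 -> V=19
t=5: input=2 -> V=0 FIRE
t=6: input=5 -> V=0 FIRE
t=7: input=1 -> V=5
t=8: input=4 -> V=0 FIRE
t=9: input=1 -> V=5
t=10: input=3 -> V=18
t=11: input=5 -> V=0 FIRE
t=12: input=2 -> V=10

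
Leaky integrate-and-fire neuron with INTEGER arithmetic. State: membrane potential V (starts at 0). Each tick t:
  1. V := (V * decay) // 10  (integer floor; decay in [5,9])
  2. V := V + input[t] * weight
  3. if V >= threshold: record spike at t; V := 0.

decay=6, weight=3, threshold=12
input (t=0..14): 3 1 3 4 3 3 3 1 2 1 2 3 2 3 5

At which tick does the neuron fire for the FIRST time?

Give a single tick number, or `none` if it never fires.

t=0: input=3 -> V=9
t=1: input=1 -> V=8
t=2: input=3 -> V=0 FIRE
t=3: input=4 -> V=0 FIRE
t=4: input=3 -> V=9
t=5: input=3 -> V=0 FIRE
t=6: input=3 -> V=9
t=7: input=1 -> V=8
t=8: input=2 -> V=10
t=9: input=1 -> V=9
t=10: input=2 -> V=11
t=11: input=3 -> V=0 FIRE
t=12: input=2 -> V=6
t=13: input=3 -> V=0 FIRE
t=14: input=5 -> V=0 FIRE

Answer: 2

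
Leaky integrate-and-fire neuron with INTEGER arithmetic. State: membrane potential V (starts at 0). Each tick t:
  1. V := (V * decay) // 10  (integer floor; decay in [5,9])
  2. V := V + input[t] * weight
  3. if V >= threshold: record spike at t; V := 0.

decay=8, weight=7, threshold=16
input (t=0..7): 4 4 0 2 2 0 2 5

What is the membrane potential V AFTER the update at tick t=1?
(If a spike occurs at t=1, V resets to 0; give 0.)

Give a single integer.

Answer: 0

Derivation:
t=0: input=4 -> V=0 FIRE
t=1: input=4 -> V=0 FIRE
t=2: input=0 -> V=0
t=3: input=2 -> V=14
t=4: input=2 -> V=0 FIRE
t=5: input=0 -> V=0
t=6: input=2 -> V=14
t=7: input=5 -> V=0 FIRE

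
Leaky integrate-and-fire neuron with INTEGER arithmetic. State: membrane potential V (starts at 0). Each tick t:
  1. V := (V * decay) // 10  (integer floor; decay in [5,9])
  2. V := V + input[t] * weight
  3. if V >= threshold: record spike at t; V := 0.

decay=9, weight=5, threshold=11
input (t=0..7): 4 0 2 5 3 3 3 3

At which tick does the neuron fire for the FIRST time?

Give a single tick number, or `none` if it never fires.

t=0: input=4 -> V=0 FIRE
t=1: input=0 -> V=0
t=2: input=2 -> V=10
t=3: input=5 -> V=0 FIRE
t=4: input=3 -> V=0 FIRE
t=5: input=3 -> V=0 FIRE
t=6: input=3 -> V=0 FIRE
t=7: input=3 -> V=0 FIRE

Answer: 0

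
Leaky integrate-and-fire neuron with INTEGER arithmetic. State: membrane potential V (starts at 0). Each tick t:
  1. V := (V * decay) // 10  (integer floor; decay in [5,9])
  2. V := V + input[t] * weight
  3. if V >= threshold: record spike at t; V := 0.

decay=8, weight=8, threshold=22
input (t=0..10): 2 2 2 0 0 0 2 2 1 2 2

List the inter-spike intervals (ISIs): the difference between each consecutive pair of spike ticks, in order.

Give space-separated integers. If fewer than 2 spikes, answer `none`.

Answer: 6 2

Derivation:
t=0: input=2 -> V=16
t=1: input=2 -> V=0 FIRE
t=2: input=2 -> V=16
t=3: input=0 -> V=12
t=4: input=0 -> V=9
t=5: input=0 -> V=7
t=6: input=2 -> V=21
t=7: input=2 -> V=0 FIRE
t=8: input=1 -> V=8
t=9: input=2 -> V=0 FIRE
t=10: input=2 -> V=16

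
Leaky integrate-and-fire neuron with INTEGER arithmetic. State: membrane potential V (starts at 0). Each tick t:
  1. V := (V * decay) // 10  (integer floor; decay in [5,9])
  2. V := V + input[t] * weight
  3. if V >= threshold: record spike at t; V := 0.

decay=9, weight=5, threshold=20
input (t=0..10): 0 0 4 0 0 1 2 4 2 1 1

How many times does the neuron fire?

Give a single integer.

Answer: 2

Derivation:
t=0: input=0 -> V=0
t=1: input=0 -> V=0
t=2: input=4 -> V=0 FIRE
t=3: input=0 -> V=0
t=4: input=0 -> V=0
t=5: input=1 -> V=5
t=6: input=2 -> V=14
t=7: input=4 -> V=0 FIRE
t=8: input=2 -> V=10
t=9: input=1 -> V=14
t=10: input=1 -> V=17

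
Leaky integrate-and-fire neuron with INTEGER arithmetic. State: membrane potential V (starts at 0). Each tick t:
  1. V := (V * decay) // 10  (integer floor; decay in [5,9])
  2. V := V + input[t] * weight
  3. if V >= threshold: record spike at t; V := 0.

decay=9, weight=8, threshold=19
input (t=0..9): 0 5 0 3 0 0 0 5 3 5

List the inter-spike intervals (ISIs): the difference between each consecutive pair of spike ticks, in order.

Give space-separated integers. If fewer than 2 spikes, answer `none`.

Answer: 2 4 1 1

Derivation:
t=0: input=0 -> V=0
t=1: input=5 -> V=0 FIRE
t=2: input=0 -> V=0
t=3: input=3 -> V=0 FIRE
t=4: input=0 -> V=0
t=5: input=0 -> V=0
t=6: input=0 -> V=0
t=7: input=5 -> V=0 FIRE
t=8: input=3 -> V=0 FIRE
t=9: input=5 -> V=0 FIRE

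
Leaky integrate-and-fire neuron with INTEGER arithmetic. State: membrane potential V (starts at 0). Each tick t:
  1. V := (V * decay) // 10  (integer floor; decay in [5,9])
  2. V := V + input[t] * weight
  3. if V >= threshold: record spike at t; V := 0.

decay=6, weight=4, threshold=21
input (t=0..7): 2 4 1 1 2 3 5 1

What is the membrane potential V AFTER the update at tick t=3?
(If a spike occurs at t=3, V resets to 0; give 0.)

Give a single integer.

t=0: input=2 -> V=8
t=1: input=4 -> V=20
t=2: input=1 -> V=16
t=3: input=1 -> V=13
t=4: input=2 -> V=15
t=5: input=3 -> V=0 FIRE
t=6: input=5 -> V=20
t=7: input=1 -> V=16

Answer: 13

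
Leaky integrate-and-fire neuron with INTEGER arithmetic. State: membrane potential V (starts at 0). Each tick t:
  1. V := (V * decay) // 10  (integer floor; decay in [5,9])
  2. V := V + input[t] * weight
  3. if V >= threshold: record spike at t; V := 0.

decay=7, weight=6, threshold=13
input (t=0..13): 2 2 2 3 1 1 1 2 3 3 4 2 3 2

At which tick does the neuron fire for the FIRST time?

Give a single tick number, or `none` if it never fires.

t=0: input=2 -> V=12
t=1: input=2 -> V=0 FIRE
t=2: input=2 -> V=12
t=3: input=3 -> V=0 FIRE
t=4: input=1 -> V=6
t=5: input=1 -> V=10
t=6: input=1 -> V=0 FIRE
t=7: input=2 -> V=12
t=8: input=3 -> V=0 FIRE
t=9: input=3 -> V=0 FIRE
t=10: input=4 -> V=0 FIRE
t=11: input=2 -> V=12
t=12: input=3 -> V=0 FIRE
t=13: input=2 -> V=12

Answer: 1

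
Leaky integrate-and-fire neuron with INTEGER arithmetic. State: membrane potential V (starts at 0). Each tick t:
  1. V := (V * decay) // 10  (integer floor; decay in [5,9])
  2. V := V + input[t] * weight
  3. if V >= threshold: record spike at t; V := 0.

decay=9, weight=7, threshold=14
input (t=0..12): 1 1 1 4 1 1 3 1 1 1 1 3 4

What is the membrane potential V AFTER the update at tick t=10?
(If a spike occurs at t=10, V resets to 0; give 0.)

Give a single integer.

t=0: input=1 -> V=7
t=1: input=1 -> V=13
t=2: input=1 -> V=0 FIRE
t=3: input=4 -> V=0 FIRE
t=4: input=1 -> V=7
t=5: input=1 -> V=13
t=6: input=3 -> V=0 FIRE
t=7: input=1 -> V=7
t=8: input=1 -> V=13
t=9: input=1 -> V=0 FIRE
t=10: input=1 -> V=7
t=11: input=3 -> V=0 FIRE
t=12: input=4 -> V=0 FIRE

Answer: 7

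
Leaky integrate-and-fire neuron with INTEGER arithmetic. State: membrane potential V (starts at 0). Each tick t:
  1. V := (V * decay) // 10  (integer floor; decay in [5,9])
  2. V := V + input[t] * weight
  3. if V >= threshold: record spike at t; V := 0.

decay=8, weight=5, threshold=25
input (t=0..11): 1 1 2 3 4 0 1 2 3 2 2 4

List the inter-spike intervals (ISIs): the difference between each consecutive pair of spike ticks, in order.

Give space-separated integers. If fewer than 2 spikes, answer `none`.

Answer: 5 3

Derivation:
t=0: input=1 -> V=5
t=1: input=1 -> V=9
t=2: input=2 -> V=17
t=3: input=3 -> V=0 FIRE
t=4: input=4 -> V=20
t=5: input=0 -> V=16
t=6: input=1 -> V=17
t=7: input=2 -> V=23
t=8: input=3 -> V=0 FIRE
t=9: input=2 -> V=10
t=10: input=2 -> V=18
t=11: input=4 -> V=0 FIRE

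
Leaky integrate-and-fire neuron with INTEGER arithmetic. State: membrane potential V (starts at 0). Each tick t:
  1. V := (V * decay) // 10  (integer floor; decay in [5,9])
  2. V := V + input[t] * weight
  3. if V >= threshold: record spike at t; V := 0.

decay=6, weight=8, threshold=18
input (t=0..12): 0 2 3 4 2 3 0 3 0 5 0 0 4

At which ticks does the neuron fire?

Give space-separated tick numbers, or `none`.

t=0: input=0 -> V=0
t=1: input=2 -> V=16
t=2: input=3 -> V=0 FIRE
t=3: input=4 -> V=0 FIRE
t=4: input=2 -> V=16
t=5: input=3 -> V=0 FIRE
t=6: input=0 -> V=0
t=7: input=3 -> V=0 FIRE
t=8: input=0 -> V=0
t=9: input=5 -> V=0 FIRE
t=10: input=0 -> V=0
t=11: input=0 -> V=0
t=12: input=4 -> V=0 FIRE

Answer: 2 3 5 7 9 12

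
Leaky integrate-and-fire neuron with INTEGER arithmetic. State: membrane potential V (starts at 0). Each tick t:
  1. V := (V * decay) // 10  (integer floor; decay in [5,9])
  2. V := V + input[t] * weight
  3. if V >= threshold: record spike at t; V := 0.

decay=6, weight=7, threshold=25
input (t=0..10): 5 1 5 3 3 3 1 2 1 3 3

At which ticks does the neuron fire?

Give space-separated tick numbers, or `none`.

Answer: 0 2 4 7 9

Derivation:
t=0: input=5 -> V=0 FIRE
t=1: input=1 -> V=7
t=2: input=5 -> V=0 FIRE
t=3: input=3 -> V=21
t=4: input=3 -> V=0 FIRE
t=5: input=3 -> V=21
t=6: input=1 -> V=19
t=7: input=2 -> V=0 FIRE
t=8: input=1 -> V=7
t=9: input=3 -> V=0 FIRE
t=10: input=3 -> V=21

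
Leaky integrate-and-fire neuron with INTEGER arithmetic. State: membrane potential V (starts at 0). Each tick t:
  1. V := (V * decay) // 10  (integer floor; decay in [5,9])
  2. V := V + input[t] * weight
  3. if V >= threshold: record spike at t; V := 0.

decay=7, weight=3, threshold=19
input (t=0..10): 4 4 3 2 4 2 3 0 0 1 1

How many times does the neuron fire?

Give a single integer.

Answer: 2

Derivation:
t=0: input=4 -> V=12
t=1: input=4 -> V=0 FIRE
t=2: input=3 -> V=9
t=3: input=2 -> V=12
t=4: input=4 -> V=0 FIRE
t=5: input=2 -> V=6
t=6: input=3 -> V=13
t=7: input=0 -> V=9
t=8: input=0 -> V=6
t=9: input=1 -> V=7
t=10: input=1 -> V=7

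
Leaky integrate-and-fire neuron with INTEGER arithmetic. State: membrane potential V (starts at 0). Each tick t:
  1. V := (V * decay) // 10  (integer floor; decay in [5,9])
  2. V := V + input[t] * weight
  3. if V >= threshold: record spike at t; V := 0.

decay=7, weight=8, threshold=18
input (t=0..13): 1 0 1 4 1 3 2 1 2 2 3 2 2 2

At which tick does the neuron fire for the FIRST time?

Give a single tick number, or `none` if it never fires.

Answer: 3

Derivation:
t=0: input=1 -> V=8
t=1: input=0 -> V=5
t=2: input=1 -> V=11
t=3: input=4 -> V=0 FIRE
t=4: input=1 -> V=8
t=5: input=3 -> V=0 FIRE
t=6: input=2 -> V=16
t=7: input=1 -> V=0 FIRE
t=8: input=2 -> V=16
t=9: input=2 -> V=0 FIRE
t=10: input=3 -> V=0 FIRE
t=11: input=2 -> V=16
t=12: input=2 -> V=0 FIRE
t=13: input=2 -> V=16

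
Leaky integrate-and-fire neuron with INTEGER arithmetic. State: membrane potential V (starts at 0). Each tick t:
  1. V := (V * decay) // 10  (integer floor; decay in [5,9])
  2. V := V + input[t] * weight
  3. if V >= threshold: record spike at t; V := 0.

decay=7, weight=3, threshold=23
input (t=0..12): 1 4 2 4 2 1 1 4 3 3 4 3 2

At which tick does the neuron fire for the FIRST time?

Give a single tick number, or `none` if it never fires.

Answer: 8

Derivation:
t=0: input=1 -> V=3
t=1: input=4 -> V=14
t=2: input=2 -> V=15
t=3: input=4 -> V=22
t=4: input=2 -> V=21
t=5: input=1 -> V=17
t=6: input=1 -> V=14
t=7: input=4 -> V=21
t=8: input=3 -> V=0 FIRE
t=9: input=3 -> V=9
t=10: input=4 -> V=18
t=11: input=3 -> V=21
t=12: input=2 -> V=20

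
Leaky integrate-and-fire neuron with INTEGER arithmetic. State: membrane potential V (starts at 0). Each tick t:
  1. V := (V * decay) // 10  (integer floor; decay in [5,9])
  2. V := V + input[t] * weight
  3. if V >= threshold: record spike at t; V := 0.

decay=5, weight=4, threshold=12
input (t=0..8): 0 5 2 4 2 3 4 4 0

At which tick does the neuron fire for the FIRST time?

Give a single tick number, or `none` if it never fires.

Answer: 1

Derivation:
t=0: input=0 -> V=0
t=1: input=5 -> V=0 FIRE
t=2: input=2 -> V=8
t=3: input=4 -> V=0 FIRE
t=4: input=2 -> V=8
t=5: input=3 -> V=0 FIRE
t=6: input=4 -> V=0 FIRE
t=7: input=4 -> V=0 FIRE
t=8: input=0 -> V=0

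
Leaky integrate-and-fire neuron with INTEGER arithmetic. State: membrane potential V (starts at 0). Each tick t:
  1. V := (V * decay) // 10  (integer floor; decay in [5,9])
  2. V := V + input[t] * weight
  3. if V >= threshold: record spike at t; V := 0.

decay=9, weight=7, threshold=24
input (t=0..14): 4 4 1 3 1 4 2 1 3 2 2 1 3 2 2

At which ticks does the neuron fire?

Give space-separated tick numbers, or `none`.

t=0: input=4 -> V=0 FIRE
t=1: input=4 -> V=0 FIRE
t=2: input=1 -> V=7
t=3: input=3 -> V=0 FIRE
t=4: input=1 -> V=7
t=5: input=4 -> V=0 FIRE
t=6: input=2 -> V=14
t=7: input=1 -> V=19
t=8: input=3 -> V=0 FIRE
t=9: input=2 -> V=14
t=10: input=2 -> V=0 FIRE
t=11: input=1 -> V=7
t=12: input=3 -> V=0 FIRE
t=13: input=2 -> V=14
t=14: input=2 -> V=0 FIRE

Answer: 0 1 3 5 8 10 12 14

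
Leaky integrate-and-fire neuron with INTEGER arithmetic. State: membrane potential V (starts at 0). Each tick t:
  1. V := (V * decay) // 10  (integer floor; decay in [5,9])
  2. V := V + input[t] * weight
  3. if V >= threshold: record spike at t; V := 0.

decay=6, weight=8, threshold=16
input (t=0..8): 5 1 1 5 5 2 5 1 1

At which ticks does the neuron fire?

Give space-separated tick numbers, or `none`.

Answer: 0 3 4 5 6

Derivation:
t=0: input=5 -> V=0 FIRE
t=1: input=1 -> V=8
t=2: input=1 -> V=12
t=3: input=5 -> V=0 FIRE
t=4: input=5 -> V=0 FIRE
t=5: input=2 -> V=0 FIRE
t=6: input=5 -> V=0 FIRE
t=7: input=1 -> V=8
t=8: input=1 -> V=12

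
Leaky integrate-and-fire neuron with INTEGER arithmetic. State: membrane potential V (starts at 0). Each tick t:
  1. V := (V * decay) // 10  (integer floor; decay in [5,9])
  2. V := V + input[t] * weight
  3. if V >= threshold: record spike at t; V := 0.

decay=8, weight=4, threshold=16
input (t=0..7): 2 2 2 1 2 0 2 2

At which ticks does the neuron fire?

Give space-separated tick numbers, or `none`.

Answer: 2 7

Derivation:
t=0: input=2 -> V=8
t=1: input=2 -> V=14
t=2: input=2 -> V=0 FIRE
t=3: input=1 -> V=4
t=4: input=2 -> V=11
t=5: input=0 -> V=8
t=6: input=2 -> V=14
t=7: input=2 -> V=0 FIRE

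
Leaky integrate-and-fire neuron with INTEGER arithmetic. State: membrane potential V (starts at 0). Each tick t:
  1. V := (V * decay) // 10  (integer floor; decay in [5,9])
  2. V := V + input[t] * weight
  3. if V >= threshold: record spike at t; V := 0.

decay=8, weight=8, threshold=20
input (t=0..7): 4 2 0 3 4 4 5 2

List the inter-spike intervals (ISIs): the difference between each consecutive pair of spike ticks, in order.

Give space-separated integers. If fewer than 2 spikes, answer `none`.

t=0: input=4 -> V=0 FIRE
t=1: input=2 -> V=16
t=2: input=0 -> V=12
t=3: input=3 -> V=0 FIRE
t=4: input=4 -> V=0 FIRE
t=5: input=4 -> V=0 FIRE
t=6: input=5 -> V=0 FIRE
t=7: input=2 -> V=16

Answer: 3 1 1 1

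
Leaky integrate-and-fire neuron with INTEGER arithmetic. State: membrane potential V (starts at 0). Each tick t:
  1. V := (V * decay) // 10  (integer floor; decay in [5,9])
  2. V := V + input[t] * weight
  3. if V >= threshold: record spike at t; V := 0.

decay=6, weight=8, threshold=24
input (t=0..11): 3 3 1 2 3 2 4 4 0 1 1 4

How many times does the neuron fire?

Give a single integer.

t=0: input=3 -> V=0 FIRE
t=1: input=3 -> V=0 FIRE
t=2: input=1 -> V=8
t=3: input=2 -> V=20
t=4: input=3 -> V=0 FIRE
t=5: input=2 -> V=16
t=6: input=4 -> V=0 FIRE
t=7: input=4 -> V=0 FIRE
t=8: input=0 -> V=0
t=9: input=1 -> V=8
t=10: input=1 -> V=12
t=11: input=4 -> V=0 FIRE

Answer: 6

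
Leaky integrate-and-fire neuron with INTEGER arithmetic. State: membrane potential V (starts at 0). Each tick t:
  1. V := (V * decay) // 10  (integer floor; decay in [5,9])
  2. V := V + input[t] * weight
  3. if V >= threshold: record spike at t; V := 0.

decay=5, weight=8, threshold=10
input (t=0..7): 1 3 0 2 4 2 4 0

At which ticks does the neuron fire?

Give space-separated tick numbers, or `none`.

Answer: 1 3 4 5 6

Derivation:
t=0: input=1 -> V=8
t=1: input=3 -> V=0 FIRE
t=2: input=0 -> V=0
t=3: input=2 -> V=0 FIRE
t=4: input=4 -> V=0 FIRE
t=5: input=2 -> V=0 FIRE
t=6: input=4 -> V=0 FIRE
t=7: input=0 -> V=0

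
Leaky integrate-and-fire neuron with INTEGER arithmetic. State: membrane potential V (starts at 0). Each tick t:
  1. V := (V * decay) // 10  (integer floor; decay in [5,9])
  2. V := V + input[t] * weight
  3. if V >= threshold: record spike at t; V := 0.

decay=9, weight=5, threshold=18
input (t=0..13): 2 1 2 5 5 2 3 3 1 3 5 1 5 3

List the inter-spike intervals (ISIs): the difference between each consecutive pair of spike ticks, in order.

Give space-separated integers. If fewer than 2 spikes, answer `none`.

t=0: input=2 -> V=10
t=1: input=1 -> V=14
t=2: input=2 -> V=0 FIRE
t=3: input=5 -> V=0 FIRE
t=4: input=5 -> V=0 FIRE
t=5: input=2 -> V=10
t=6: input=3 -> V=0 FIRE
t=7: input=3 -> V=15
t=8: input=1 -> V=0 FIRE
t=9: input=3 -> V=15
t=10: input=5 -> V=0 FIRE
t=11: input=1 -> V=5
t=12: input=5 -> V=0 FIRE
t=13: input=3 -> V=15

Answer: 1 1 2 2 2 2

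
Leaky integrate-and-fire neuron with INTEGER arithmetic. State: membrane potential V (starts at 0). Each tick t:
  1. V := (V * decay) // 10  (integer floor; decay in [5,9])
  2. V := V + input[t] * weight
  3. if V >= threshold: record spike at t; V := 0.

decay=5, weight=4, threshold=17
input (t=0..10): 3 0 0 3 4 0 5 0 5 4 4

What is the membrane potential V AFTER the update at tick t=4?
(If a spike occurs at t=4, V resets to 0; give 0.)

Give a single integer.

t=0: input=3 -> V=12
t=1: input=0 -> V=6
t=2: input=0 -> V=3
t=3: input=3 -> V=13
t=4: input=4 -> V=0 FIRE
t=5: input=0 -> V=0
t=6: input=5 -> V=0 FIRE
t=7: input=0 -> V=0
t=8: input=5 -> V=0 FIRE
t=9: input=4 -> V=16
t=10: input=4 -> V=0 FIRE

Answer: 0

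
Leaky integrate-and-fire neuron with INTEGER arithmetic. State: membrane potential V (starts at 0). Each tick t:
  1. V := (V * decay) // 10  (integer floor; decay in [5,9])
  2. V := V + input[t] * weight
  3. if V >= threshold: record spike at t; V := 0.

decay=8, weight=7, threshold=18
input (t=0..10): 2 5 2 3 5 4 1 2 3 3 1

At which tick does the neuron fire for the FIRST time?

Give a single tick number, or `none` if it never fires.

Answer: 1

Derivation:
t=0: input=2 -> V=14
t=1: input=5 -> V=0 FIRE
t=2: input=2 -> V=14
t=3: input=3 -> V=0 FIRE
t=4: input=5 -> V=0 FIRE
t=5: input=4 -> V=0 FIRE
t=6: input=1 -> V=7
t=7: input=2 -> V=0 FIRE
t=8: input=3 -> V=0 FIRE
t=9: input=3 -> V=0 FIRE
t=10: input=1 -> V=7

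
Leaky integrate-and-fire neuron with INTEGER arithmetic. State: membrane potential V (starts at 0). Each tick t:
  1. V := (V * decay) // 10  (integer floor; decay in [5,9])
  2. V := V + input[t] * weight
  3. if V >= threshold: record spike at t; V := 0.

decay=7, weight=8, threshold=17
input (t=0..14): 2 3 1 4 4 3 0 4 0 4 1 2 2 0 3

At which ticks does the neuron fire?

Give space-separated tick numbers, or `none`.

t=0: input=2 -> V=16
t=1: input=3 -> V=0 FIRE
t=2: input=1 -> V=8
t=3: input=4 -> V=0 FIRE
t=4: input=4 -> V=0 FIRE
t=5: input=3 -> V=0 FIRE
t=6: input=0 -> V=0
t=7: input=4 -> V=0 FIRE
t=8: input=0 -> V=0
t=9: input=4 -> V=0 FIRE
t=10: input=1 -> V=8
t=11: input=2 -> V=0 FIRE
t=12: input=2 -> V=16
t=13: input=0 -> V=11
t=14: input=3 -> V=0 FIRE

Answer: 1 3 4 5 7 9 11 14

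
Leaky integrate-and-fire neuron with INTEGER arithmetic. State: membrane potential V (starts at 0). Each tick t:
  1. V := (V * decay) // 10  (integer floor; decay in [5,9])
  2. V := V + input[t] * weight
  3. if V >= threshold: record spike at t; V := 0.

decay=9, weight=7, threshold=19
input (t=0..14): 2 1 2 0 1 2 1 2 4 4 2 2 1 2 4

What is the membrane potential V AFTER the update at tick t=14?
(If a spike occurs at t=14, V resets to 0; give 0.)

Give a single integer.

Answer: 0

Derivation:
t=0: input=2 -> V=14
t=1: input=1 -> V=0 FIRE
t=2: input=2 -> V=14
t=3: input=0 -> V=12
t=4: input=1 -> V=17
t=5: input=2 -> V=0 FIRE
t=6: input=1 -> V=7
t=7: input=2 -> V=0 FIRE
t=8: input=4 -> V=0 FIRE
t=9: input=4 -> V=0 FIRE
t=10: input=2 -> V=14
t=11: input=2 -> V=0 FIRE
t=12: input=1 -> V=7
t=13: input=2 -> V=0 FIRE
t=14: input=4 -> V=0 FIRE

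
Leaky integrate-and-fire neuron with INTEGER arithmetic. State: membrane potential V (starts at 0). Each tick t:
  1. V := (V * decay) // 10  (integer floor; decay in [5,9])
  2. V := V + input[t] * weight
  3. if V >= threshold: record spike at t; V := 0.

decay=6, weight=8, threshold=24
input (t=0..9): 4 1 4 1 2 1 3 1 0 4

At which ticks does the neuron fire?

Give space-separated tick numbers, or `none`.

t=0: input=4 -> V=0 FIRE
t=1: input=1 -> V=8
t=2: input=4 -> V=0 FIRE
t=3: input=1 -> V=8
t=4: input=2 -> V=20
t=5: input=1 -> V=20
t=6: input=3 -> V=0 FIRE
t=7: input=1 -> V=8
t=8: input=0 -> V=4
t=9: input=4 -> V=0 FIRE

Answer: 0 2 6 9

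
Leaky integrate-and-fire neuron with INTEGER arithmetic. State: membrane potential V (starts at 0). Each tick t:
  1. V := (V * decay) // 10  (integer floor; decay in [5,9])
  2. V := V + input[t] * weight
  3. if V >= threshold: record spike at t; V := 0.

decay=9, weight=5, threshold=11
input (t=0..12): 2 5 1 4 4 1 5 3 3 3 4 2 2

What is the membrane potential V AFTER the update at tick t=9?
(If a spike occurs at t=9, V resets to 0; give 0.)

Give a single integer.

Answer: 0

Derivation:
t=0: input=2 -> V=10
t=1: input=5 -> V=0 FIRE
t=2: input=1 -> V=5
t=3: input=4 -> V=0 FIRE
t=4: input=4 -> V=0 FIRE
t=5: input=1 -> V=5
t=6: input=5 -> V=0 FIRE
t=7: input=3 -> V=0 FIRE
t=8: input=3 -> V=0 FIRE
t=9: input=3 -> V=0 FIRE
t=10: input=4 -> V=0 FIRE
t=11: input=2 -> V=10
t=12: input=2 -> V=0 FIRE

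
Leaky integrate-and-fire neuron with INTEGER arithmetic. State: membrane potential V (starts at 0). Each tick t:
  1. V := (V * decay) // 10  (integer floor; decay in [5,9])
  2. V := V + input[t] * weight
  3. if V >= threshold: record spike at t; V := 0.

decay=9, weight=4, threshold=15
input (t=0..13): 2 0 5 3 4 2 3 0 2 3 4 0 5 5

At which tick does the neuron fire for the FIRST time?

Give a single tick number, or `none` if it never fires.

Answer: 2

Derivation:
t=0: input=2 -> V=8
t=1: input=0 -> V=7
t=2: input=5 -> V=0 FIRE
t=3: input=3 -> V=12
t=4: input=4 -> V=0 FIRE
t=5: input=2 -> V=8
t=6: input=3 -> V=0 FIRE
t=7: input=0 -> V=0
t=8: input=2 -> V=8
t=9: input=3 -> V=0 FIRE
t=10: input=4 -> V=0 FIRE
t=11: input=0 -> V=0
t=12: input=5 -> V=0 FIRE
t=13: input=5 -> V=0 FIRE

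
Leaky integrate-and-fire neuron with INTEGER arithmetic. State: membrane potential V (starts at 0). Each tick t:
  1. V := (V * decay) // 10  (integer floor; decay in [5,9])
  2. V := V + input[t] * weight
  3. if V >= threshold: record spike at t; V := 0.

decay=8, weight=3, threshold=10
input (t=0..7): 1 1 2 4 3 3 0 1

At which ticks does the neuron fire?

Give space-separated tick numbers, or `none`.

t=0: input=1 -> V=3
t=1: input=1 -> V=5
t=2: input=2 -> V=0 FIRE
t=3: input=4 -> V=0 FIRE
t=4: input=3 -> V=9
t=5: input=3 -> V=0 FIRE
t=6: input=0 -> V=0
t=7: input=1 -> V=3

Answer: 2 3 5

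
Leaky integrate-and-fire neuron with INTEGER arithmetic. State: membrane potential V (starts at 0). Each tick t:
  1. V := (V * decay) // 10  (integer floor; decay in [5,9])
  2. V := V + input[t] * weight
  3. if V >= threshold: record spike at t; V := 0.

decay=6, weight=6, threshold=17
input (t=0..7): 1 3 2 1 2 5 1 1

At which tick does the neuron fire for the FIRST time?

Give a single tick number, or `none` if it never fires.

t=0: input=1 -> V=6
t=1: input=3 -> V=0 FIRE
t=2: input=2 -> V=12
t=3: input=1 -> V=13
t=4: input=2 -> V=0 FIRE
t=5: input=5 -> V=0 FIRE
t=6: input=1 -> V=6
t=7: input=1 -> V=9

Answer: 1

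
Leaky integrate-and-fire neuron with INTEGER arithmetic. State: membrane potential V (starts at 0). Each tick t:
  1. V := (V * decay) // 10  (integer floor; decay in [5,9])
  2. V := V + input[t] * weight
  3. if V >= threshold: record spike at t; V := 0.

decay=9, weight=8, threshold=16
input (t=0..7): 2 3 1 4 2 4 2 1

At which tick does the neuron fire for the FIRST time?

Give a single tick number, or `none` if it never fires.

t=0: input=2 -> V=0 FIRE
t=1: input=3 -> V=0 FIRE
t=2: input=1 -> V=8
t=3: input=4 -> V=0 FIRE
t=4: input=2 -> V=0 FIRE
t=5: input=4 -> V=0 FIRE
t=6: input=2 -> V=0 FIRE
t=7: input=1 -> V=8

Answer: 0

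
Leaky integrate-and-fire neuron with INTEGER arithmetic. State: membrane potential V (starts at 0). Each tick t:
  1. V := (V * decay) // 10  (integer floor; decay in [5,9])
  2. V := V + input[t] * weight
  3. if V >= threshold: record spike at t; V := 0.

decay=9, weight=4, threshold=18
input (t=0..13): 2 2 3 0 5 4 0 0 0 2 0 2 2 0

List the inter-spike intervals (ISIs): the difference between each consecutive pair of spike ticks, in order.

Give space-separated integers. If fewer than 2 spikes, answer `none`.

Answer: 2 7

Derivation:
t=0: input=2 -> V=8
t=1: input=2 -> V=15
t=2: input=3 -> V=0 FIRE
t=3: input=0 -> V=0
t=4: input=5 -> V=0 FIRE
t=5: input=4 -> V=16
t=6: input=0 -> V=14
t=7: input=0 -> V=12
t=8: input=0 -> V=10
t=9: input=2 -> V=17
t=10: input=0 -> V=15
t=11: input=2 -> V=0 FIRE
t=12: input=2 -> V=8
t=13: input=0 -> V=7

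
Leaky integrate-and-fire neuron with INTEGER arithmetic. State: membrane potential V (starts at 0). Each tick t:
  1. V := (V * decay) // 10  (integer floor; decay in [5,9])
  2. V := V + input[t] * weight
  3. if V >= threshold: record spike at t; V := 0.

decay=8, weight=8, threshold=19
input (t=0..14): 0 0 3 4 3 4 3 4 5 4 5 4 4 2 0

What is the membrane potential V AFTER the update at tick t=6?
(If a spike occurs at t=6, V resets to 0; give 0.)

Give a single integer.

Answer: 0

Derivation:
t=0: input=0 -> V=0
t=1: input=0 -> V=0
t=2: input=3 -> V=0 FIRE
t=3: input=4 -> V=0 FIRE
t=4: input=3 -> V=0 FIRE
t=5: input=4 -> V=0 FIRE
t=6: input=3 -> V=0 FIRE
t=7: input=4 -> V=0 FIRE
t=8: input=5 -> V=0 FIRE
t=9: input=4 -> V=0 FIRE
t=10: input=5 -> V=0 FIRE
t=11: input=4 -> V=0 FIRE
t=12: input=4 -> V=0 FIRE
t=13: input=2 -> V=16
t=14: input=0 -> V=12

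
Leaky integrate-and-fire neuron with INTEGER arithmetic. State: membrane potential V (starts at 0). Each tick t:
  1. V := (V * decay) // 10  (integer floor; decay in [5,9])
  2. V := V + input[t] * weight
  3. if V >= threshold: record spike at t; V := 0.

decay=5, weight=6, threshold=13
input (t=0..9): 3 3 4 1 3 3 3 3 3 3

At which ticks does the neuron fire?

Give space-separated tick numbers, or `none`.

t=0: input=3 -> V=0 FIRE
t=1: input=3 -> V=0 FIRE
t=2: input=4 -> V=0 FIRE
t=3: input=1 -> V=6
t=4: input=3 -> V=0 FIRE
t=5: input=3 -> V=0 FIRE
t=6: input=3 -> V=0 FIRE
t=7: input=3 -> V=0 FIRE
t=8: input=3 -> V=0 FIRE
t=9: input=3 -> V=0 FIRE

Answer: 0 1 2 4 5 6 7 8 9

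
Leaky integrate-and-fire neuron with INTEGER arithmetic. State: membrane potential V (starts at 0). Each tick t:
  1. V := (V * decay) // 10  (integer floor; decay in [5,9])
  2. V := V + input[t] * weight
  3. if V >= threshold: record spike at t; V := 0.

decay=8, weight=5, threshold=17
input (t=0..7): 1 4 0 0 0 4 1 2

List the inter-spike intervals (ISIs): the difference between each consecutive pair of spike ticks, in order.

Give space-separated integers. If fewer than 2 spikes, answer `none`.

t=0: input=1 -> V=5
t=1: input=4 -> V=0 FIRE
t=2: input=0 -> V=0
t=3: input=0 -> V=0
t=4: input=0 -> V=0
t=5: input=4 -> V=0 FIRE
t=6: input=1 -> V=5
t=7: input=2 -> V=14

Answer: 4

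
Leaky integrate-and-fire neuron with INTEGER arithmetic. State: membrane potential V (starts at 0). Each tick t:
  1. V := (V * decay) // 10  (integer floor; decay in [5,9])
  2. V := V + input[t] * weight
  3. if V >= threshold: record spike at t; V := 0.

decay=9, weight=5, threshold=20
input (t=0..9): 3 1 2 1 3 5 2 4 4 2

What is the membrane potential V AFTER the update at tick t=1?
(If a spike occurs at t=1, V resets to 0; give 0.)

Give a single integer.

Answer: 18

Derivation:
t=0: input=3 -> V=15
t=1: input=1 -> V=18
t=2: input=2 -> V=0 FIRE
t=3: input=1 -> V=5
t=4: input=3 -> V=19
t=5: input=5 -> V=0 FIRE
t=6: input=2 -> V=10
t=7: input=4 -> V=0 FIRE
t=8: input=4 -> V=0 FIRE
t=9: input=2 -> V=10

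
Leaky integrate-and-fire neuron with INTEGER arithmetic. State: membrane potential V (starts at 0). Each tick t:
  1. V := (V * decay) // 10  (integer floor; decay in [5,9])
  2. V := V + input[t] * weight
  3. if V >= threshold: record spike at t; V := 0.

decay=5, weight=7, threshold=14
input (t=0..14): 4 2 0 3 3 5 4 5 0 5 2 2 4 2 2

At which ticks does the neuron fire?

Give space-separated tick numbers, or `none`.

t=0: input=4 -> V=0 FIRE
t=1: input=2 -> V=0 FIRE
t=2: input=0 -> V=0
t=3: input=3 -> V=0 FIRE
t=4: input=3 -> V=0 FIRE
t=5: input=5 -> V=0 FIRE
t=6: input=4 -> V=0 FIRE
t=7: input=5 -> V=0 FIRE
t=8: input=0 -> V=0
t=9: input=5 -> V=0 FIRE
t=10: input=2 -> V=0 FIRE
t=11: input=2 -> V=0 FIRE
t=12: input=4 -> V=0 FIRE
t=13: input=2 -> V=0 FIRE
t=14: input=2 -> V=0 FIRE

Answer: 0 1 3 4 5 6 7 9 10 11 12 13 14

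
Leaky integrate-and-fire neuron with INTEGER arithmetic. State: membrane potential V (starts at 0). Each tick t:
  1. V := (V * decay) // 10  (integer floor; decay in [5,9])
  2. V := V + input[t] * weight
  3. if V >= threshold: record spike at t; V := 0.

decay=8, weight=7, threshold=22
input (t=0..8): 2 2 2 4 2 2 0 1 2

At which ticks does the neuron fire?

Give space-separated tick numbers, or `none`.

Answer: 1 3 5

Derivation:
t=0: input=2 -> V=14
t=1: input=2 -> V=0 FIRE
t=2: input=2 -> V=14
t=3: input=4 -> V=0 FIRE
t=4: input=2 -> V=14
t=5: input=2 -> V=0 FIRE
t=6: input=0 -> V=0
t=7: input=1 -> V=7
t=8: input=2 -> V=19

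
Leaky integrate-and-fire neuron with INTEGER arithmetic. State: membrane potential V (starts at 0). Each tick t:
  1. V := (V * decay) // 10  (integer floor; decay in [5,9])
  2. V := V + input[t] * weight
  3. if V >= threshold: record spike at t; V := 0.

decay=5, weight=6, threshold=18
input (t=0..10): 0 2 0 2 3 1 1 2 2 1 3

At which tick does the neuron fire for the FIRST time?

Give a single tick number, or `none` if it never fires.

t=0: input=0 -> V=0
t=1: input=2 -> V=12
t=2: input=0 -> V=6
t=3: input=2 -> V=15
t=4: input=3 -> V=0 FIRE
t=5: input=1 -> V=6
t=6: input=1 -> V=9
t=7: input=2 -> V=16
t=8: input=2 -> V=0 FIRE
t=9: input=1 -> V=6
t=10: input=3 -> V=0 FIRE

Answer: 4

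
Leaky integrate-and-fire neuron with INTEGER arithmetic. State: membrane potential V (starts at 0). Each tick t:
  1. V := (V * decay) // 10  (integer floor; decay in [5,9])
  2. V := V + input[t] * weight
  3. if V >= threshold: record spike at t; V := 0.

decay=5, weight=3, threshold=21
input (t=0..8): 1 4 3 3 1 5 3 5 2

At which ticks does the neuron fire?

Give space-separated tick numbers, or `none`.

Answer: 7

Derivation:
t=0: input=1 -> V=3
t=1: input=4 -> V=13
t=2: input=3 -> V=15
t=3: input=3 -> V=16
t=4: input=1 -> V=11
t=5: input=5 -> V=20
t=6: input=3 -> V=19
t=7: input=5 -> V=0 FIRE
t=8: input=2 -> V=6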